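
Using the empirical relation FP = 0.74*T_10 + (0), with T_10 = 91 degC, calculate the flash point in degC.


FP = 0.74 * 91 + (0) = 67.34

67.34 degC


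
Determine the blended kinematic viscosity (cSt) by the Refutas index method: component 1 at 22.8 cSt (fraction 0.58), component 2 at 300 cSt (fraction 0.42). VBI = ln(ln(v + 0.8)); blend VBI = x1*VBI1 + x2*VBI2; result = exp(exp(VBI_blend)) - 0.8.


Refutas method: VBN_i = 14.534*ln(ln(visc_i + 0.8)) + 10.975, blended linearly by mass fraction; since VBN is linear in VBI_i = ln(ln(visc_i + 0.8)) and the fractions sum to 1, blend VBI directly: visc = exp(exp(VBI_blend)) - 0.8
VBI_1 = ln(ln(22.8 + 0.8)) = 1.15097
VBI_2 = ln(ln(300 + 0.8)) = 1.7416
VBI_blend = 0.58 * 1.15097 + 0.42 * 1.7416 = 1.39903
visc_blend = exp(exp(1.39903)) - 0.8 = 56.67

56.67 cSt


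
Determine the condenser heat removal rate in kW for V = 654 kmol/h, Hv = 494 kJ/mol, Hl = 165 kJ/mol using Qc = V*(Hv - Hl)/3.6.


Qc = 654 * (494 - 165) / 3.6 = 654 * 329 / 3.6 = 59770

59770 kW


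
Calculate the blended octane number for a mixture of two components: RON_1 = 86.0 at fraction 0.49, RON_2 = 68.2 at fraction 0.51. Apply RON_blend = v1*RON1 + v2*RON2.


Linear blending: RON_blend = sum(vi * RONi)
Contribution 1: 0.49 * 86.0 = 42.14
Contribution 2: 0.51 * 68.2 = 34.782
RON_blend = 42.14 + 34.782 = 76.922

76.922


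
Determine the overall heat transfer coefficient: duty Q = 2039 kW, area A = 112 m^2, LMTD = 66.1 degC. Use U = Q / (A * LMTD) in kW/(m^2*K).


From Q = U*A*LMTD, U = Q / (A * LMTD)
U = 2039 / (112 * 66.1) = 2039 / 7403.2 = 0.2754

0.2754 kW/(m^2*K)


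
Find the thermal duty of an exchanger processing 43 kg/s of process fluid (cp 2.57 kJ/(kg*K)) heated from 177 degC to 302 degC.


Q = m_dot * cp * delta_T
delta_T = 302 - 177 = 125 K
Q = 43 * 2.57 * 125
= 110.51 * 125
= 13813.75 kW

13813.75 kW


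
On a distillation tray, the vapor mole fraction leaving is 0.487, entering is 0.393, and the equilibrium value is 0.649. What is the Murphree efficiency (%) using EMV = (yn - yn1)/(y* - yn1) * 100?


Murphree vapor efficiency: EMV = (y_n - y_(n-1)) / (y*_n - y_(n-1)) * 100
EMV = (0.487 - 0.393) / (0.649 - 0.393) * 100 = 0.094 / 0.256 * 100 = 36.72

36.72 %


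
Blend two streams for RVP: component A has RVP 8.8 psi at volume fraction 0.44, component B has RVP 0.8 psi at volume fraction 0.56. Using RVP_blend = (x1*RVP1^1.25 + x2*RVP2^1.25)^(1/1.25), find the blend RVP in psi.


Chevron index: RVP_blend = (sum xi*RVPi^1.25)^(1/1.25)
RVP^1.25 terms: 0.44 * 8.8^1.25 + 0.56 * 0.8^1.25 = 7.09262
RVP_blend = 7.09262^(1/1.25) = 4.793

4.793 psi


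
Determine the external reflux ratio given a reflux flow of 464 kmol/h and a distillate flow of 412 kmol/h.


Reflux ratio definition: R = L / D (liquid returned / distillate withdrawn)
L = 464 kmol/h, D = 412 kmol/h
R = 464 / 412 = 1.126

1.126


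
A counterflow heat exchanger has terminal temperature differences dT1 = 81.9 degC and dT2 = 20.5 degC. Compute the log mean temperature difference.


LMTD = (dT1 - dT2) / ln(dT1/dT2)
= (81.9 - 20.5) / ln(81.9 / 20.5) = 61.4 / 1.38507 = 44.33

44.33 degC


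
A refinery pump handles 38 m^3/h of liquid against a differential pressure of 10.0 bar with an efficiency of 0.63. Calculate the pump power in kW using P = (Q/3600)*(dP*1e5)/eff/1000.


Q = 38 / 3600 = 0.0105556 m^3/s
P = 0.0105556 * (10.0 * 1e5) / 0.63 / 1000 = 16.75

16.75 kW


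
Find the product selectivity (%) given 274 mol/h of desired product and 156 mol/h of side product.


Selectivity = desired / (desired + undesired) * 100
Total products = 274 + 156 = 430 mol/h
S = 274 / 430 * 100
= 0.6372 * 100
= 63.72 %

63.72 %


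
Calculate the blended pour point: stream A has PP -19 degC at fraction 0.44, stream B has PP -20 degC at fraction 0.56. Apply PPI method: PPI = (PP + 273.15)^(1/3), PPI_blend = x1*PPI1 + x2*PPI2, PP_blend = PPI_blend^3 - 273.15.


PPI_1 = (-19 + 273.15)^(1/3) = 6.334272
PPI_2 = (-20 + 273.15)^(1/3) = 6.325953
PPI_blend = 0.44 * 6.334272 + 0.56 * 6.325953 = 6.329613
PP_blend = 6.329613^3 - 273.15 = 253.5896 - 273.15 = -19.56

-19.56 degC


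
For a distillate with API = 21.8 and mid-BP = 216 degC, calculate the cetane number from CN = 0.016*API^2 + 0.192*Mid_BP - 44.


CN = 0.016 * 21.8^2 + 0.192 * 216 - 44
CN = 7.60384 + 41.472 - 44 = 5.07584

5.07584


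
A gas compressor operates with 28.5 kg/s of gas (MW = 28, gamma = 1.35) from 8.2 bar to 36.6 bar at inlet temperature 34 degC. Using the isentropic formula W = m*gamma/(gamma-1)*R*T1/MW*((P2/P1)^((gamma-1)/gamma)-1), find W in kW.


Isentropic work: W = m*(gamma/(gamma-1))*(R*T1/MW)*((P2/P1)^((gamma-1)/gamma) - 1)
T1 = 34 + 273.15 = 307.15 K
Pressure ratio = 36.6 / 8.2 = 4.46341
Exponent = (1.35 - 1)/1.35 = 0.259259
(P2/P1)^exp - 1 = 4.46341^0.259259 - 1 = 0.473778
W = 28.5 * 1.35 / 0.35 * 8.314 * 307.15 / 28 * 0.473778 = 4750

4750 kW


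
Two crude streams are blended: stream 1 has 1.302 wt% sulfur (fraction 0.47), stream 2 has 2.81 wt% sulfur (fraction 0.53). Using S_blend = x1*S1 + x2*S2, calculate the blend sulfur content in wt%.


Linear sulfur blending: S_blend = x1*S1 + x2*S2
Contribution 1: 0.47 * 1.302 = 0.61194 wt%
Contribution 2: 0.53 * 2.81 = 1.4893 wt%
S_blend = 0.61194 + 1.4893 = 2.10124

2.10124 wt%


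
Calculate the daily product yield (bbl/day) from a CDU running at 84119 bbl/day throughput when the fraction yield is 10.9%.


Crude throughput = 84119 bbl/day
Fraction yield = 10.9%
yield = throughput * fraction / 100
yield = 84119 * 10.9 / 100 = 9168.971

9168.971 bbl/day


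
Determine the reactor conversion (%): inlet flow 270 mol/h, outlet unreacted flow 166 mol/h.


X = (F_in - F_out) / F_in * 100
Moles reacted = 270 - 166 = 104
X = 104 / 270 * 100
= 0.3852 * 100
= 38.52 %

38.52 %


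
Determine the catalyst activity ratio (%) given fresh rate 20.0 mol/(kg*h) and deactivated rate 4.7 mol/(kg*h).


Activity (%) = (rate_used / rate_fresh) * 100
rate_used = 4.7, rate_fresh = 20.0
= (4.7 / 20.0) * 100
= 0.2350 * 100 = 23.50

23.50 %


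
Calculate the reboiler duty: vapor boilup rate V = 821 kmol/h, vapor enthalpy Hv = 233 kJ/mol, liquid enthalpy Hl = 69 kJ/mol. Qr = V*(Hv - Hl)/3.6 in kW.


Qr = 821 * (233 - 69) / 3.6 = 821 * 164 / 3.6 = 37400

37400 kW


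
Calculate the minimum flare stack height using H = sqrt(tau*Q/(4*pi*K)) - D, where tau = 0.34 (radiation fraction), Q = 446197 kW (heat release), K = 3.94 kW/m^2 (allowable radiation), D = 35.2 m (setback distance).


tau*Q/(4*pi*K) = 0.34 * 446197 / (4 * pi * 3.94) = 3064.08
sqrt(3064.08) = 55.3541
H = 55.3541 - 35.2 = 20.15

20.15 m


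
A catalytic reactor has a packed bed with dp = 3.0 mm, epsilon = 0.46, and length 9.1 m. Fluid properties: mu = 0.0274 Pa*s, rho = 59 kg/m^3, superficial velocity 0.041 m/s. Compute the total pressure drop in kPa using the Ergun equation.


dp = 3.0 mm = 0.003 m
Viscous term = 150*0.0274*0.041*(1-0.46)^2 / (0.003^2*0.46^3) = 56091.5
Inertial term = 1.75*59*0.041^2*(1-0.46) / (0.003*0.46^3) = 320.964
dP/L = 56091.5 + 320.964 = 56412.5 Pa/m
dP = 56412.5 * 9.1 / 1000 = 513.4 kPa

513.4 kPa


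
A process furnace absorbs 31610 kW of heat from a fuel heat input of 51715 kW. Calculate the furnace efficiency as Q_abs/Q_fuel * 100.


Furnace efficiency = Q_absorbed / Q_fuel * 100
= 31610 / 51715 * 100 = 61.12

61.12 %


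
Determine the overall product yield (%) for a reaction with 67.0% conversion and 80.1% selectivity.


Overall yield = conversion (%) * selectivity (%) / 100
Conversion = 67.0%, Selectivity = 80.1%
Y = 67.0 * 80.1 / 100
= 53.667 %

53.667 %


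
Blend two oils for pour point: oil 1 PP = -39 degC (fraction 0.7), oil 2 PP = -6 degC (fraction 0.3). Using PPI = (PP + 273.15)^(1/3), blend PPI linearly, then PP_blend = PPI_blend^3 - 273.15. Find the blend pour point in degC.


PPI_1 = (-39 + 273.15)^(1/3) = 6.163557
PPI_2 = (-6 + 273.15)^(1/3) = 6.440482
PPI_blend = 0.7 * 6.163557 + 0.3 * 6.440482 = 6.246634
PP_blend = 6.246634^3 - 273.15 = 243.7464 - 273.15 = -29.4

-29.4 degC


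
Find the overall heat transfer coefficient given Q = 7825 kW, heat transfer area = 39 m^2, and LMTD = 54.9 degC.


From Q = U*A*LMTD, U = Q / (A * LMTD)
U = 7825 / (39 * 54.9) = 7825 / 2141.1 = 3.655

3.655 kW/(m^2*K)


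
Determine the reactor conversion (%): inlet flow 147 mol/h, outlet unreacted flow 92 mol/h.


X = (F_in - F_out) / F_in * 100
Moles reacted = 147 - 92 = 55
X = 55 / 147 * 100
= 0.3741 * 100
= 37.41 %

37.41 %


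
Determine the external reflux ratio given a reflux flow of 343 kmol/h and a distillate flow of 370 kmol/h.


Reflux ratio definition: R = L / D (liquid returned / distillate withdrawn)
L = 343 kmol/h, D = 370 kmol/h
R = 343 / 370 = 0.9270

0.9270


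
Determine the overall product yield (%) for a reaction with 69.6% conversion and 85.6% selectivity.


Overall yield = conversion (%) * selectivity (%) / 100
Conversion = 69.6%, Selectivity = 85.6%
Y = 69.6 * 85.6 / 100
= 59.5776 %

59.5776 %


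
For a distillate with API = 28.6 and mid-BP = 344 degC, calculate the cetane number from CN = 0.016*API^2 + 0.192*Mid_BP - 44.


CN = 0.016 * 28.6^2 + 0.192 * 344 - 44
CN = 13.08736 + 66.048 - 44 = 35.13536

35.13536


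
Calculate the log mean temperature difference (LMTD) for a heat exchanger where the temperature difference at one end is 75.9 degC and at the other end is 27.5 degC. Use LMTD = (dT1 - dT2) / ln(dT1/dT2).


LMTD = (dT1 - dT2) / ln(dT1/dT2)
= (75.9 - 27.5) / ln(75.9 / 27.5) = 48.4 / 1.01523 = 47.67

47.67 degC


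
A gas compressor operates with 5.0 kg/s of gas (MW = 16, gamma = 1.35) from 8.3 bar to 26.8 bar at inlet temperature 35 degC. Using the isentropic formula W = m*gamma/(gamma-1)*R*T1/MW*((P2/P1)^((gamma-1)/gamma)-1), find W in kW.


Isentropic work: W = m*(gamma/(gamma-1))*(R*T1/MW)*((P2/P1)^((gamma-1)/gamma) - 1)
T1 = 35 + 273.15 = 308.15 K
Pressure ratio = 26.8 / 8.3 = 3.22892
Exponent = (1.35 - 1)/1.35 = 0.259259
(P2/P1)^exp - 1 = 3.22892^0.259259 - 1 = 0.35512
W = 5.0 * 1.35 / 0.35 * 8.314 * 308.15 / 16 * 0.35512 = 1097

1097 kW


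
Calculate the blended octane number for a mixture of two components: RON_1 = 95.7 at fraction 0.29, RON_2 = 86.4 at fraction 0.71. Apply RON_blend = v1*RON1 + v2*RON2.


Linear blending: RON_blend = sum(vi * RONi)
Contribution 1: 0.29 * 95.7 = 27.753
Contribution 2: 0.71 * 86.4 = 61.344
RON_blend = 27.753 + 61.344 = 89.097

89.097


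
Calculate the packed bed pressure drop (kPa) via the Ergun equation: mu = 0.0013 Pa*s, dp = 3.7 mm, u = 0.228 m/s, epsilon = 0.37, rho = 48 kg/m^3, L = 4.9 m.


dp = 3.7 mm = 0.0037 m
Viscous term = 150*0.0013*0.228*(1-0.37)^2 / (0.0037^2*0.37^3) = 25447.3
Inertial term = 1.75*48*0.228^2*(1-0.37) / (0.0037*0.37^3) = 14678.5
dP/L = 25447.3 + 14678.5 = 40125.8 Pa/m
dP = 40125.8 * 4.9 / 1000 = 196.6 kPa

196.6 kPa


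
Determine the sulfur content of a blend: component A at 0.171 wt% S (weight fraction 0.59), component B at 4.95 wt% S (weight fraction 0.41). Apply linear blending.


Linear sulfur blending: S_blend = x1*S1 + x2*S2
Contribution 1: 0.59 * 0.171 = 0.10089 wt%
Contribution 2: 0.41 * 4.95 = 2.0295 wt%
S_blend = 0.10089 + 2.0295 = 2.13039

2.13039 wt%


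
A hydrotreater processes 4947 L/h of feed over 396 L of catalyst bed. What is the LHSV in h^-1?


LHSV = volumetric feed rate / catalyst volume
= 4947 L/h / 396 L
= 12.49 h^-1

12.49 h^-1


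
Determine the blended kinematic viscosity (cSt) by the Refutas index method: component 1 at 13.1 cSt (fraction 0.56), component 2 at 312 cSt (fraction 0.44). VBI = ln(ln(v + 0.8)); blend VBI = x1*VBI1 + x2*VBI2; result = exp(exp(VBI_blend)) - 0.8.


Refutas method: VBN_i = 14.534*ln(ln(visc_i + 0.8)) + 10.975, blended linearly by mass fraction; since VBN is linear in VBI_i = ln(ln(visc_i + 0.8)) and the fractions sum to 1, blend VBI directly: visc = exp(exp(VBI_blend)) - 0.8
VBI_1 = ln(ln(13.1 + 0.8)) = 0.967702
VBI_2 = ln(ln(312 + 0.8)) = 1.74843
VBI_blend = 0.56 * 0.967702 + 0.44 * 1.74843 = 1.31122
visc_blend = exp(exp(1.31122)) - 0.8 = 40.08

40.08 cSt


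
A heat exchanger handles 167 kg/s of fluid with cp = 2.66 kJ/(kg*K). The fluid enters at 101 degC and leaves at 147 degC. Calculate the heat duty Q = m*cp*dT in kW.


Q = m_dot * cp * delta_T
delta_T = 147 - 101 = 46 K
Q = 167 * 2.66 * 46
= 444.22 * 46
= 20434.12 kW

20434.12 kW


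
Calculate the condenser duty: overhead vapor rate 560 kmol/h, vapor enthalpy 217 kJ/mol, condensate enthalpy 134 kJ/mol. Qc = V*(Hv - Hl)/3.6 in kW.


Qc = 560 * (217 - 134) / 3.6 = 560 * 83 / 3.6 = 12910

12910 kW


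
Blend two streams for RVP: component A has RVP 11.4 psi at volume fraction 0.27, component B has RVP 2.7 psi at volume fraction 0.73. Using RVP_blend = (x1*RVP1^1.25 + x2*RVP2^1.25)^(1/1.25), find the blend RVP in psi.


Chevron index: RVP_blend = (sum xi*RVPi^1.25)^(1/1.25)
RVP^1.25 terms: 0.27 * 11.4^1.25 + 0.73 * 2.7^1.25 = 8.18236
RVP_blend = 8.18236^(1/1.25) = 5.374

5.374 psi


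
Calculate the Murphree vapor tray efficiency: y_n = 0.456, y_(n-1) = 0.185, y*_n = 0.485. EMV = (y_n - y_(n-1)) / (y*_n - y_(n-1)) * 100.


Murphree vapor efficiency: EMV = (y_n - y_(n-1)) / (y*_n - y_(n-1)) * 100
EMV = (0.456 - 0.185) / (0.485 - 0.185) * 100 = 0.271 / 0.3 * 100 = 90.33

90.33 %


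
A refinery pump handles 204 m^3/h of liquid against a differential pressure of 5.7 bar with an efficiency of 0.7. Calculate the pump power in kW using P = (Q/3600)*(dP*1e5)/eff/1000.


Q = 204 / 3600 = 0.0566667 m^3/s
P = 0.0566667 * (5.7 * 1e5) / 0.7 / 1000 = 46.14

46.14 kW


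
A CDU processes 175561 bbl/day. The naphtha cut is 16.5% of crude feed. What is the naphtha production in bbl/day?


Crude throughput = 175561 bbl/day
Fraction yield = 16.5%
yield = throughput * fraction / 100
yield = 175561 * 16.5 / 100 = 28967.565

28967.565 bbl/day


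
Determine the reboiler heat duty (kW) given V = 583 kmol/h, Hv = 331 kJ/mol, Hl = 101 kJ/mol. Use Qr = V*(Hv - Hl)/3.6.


Qr = 583 * (331 - 101) / 3.6 = 583 * 230 / 3.6 = 37250

37250 kW


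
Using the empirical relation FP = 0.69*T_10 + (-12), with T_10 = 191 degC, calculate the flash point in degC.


FP = 0.69 * 191 + (-12) = 119.79

119.79 degC


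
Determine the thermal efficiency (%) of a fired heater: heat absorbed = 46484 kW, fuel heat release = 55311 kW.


Furnace efficiency = Q_absorbed / Q_fuel * 100
= 46484 / 55311 * 100 = 84.04

84.04 %


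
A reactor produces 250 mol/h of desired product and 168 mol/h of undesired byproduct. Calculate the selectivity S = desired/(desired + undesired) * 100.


Selectivity = desired / (desired + undesired) * 100
Total products = 250 + 168 = 418 mol/h
S = 250 / 418 * 100
= 0.5981 * 100
= 59.81 %

59.81 %


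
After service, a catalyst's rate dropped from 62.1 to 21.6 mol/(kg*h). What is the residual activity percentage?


Activity (%) = (rate_used / rate_fresh) * 100
rate_used = 21.6, rate_fresh = 62.1
= (21.6 / 62.1) * 100
= 0.3478 * 100 = 34.78

34.78 %


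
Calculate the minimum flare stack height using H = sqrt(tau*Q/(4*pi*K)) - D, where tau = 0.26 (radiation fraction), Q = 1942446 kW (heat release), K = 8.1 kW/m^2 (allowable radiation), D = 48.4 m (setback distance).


tau*Q/(4*pi*K) = 0.26 * 1942446 / (4 * pi * 8.1) = 4961.66
sqrt(4961.66) = 70.4391
H = 70.4391 - 48.4 = 22.04

22.04 m


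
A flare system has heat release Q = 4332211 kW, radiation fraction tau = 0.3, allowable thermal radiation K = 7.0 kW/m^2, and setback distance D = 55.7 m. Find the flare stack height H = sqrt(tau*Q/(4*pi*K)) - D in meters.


tau*Q/(4*pi*K) = 0.3 * 4332211 / (4 * pi * 7.0) = 14774.8
sqrt(14774.8) = 121.552
H = 121.552 - 55.7 = 65.85

65.85 m


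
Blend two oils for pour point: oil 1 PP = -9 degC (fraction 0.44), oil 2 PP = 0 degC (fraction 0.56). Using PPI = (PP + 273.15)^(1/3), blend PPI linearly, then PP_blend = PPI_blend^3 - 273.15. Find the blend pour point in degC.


PPI_1 = (-9 + 273.15)^(1/3) = 6.416283
PPI_2 = (0 + 273.15)^(1/3) = 6.488342
PPI_blend = 0.44 * 6.416283 + 0.56 * 6.488342 = 6.456636
PP_blend = 6.456636^3 - 273.15 = 269.1652 - 273.15 = -3.98

-3.98 degC


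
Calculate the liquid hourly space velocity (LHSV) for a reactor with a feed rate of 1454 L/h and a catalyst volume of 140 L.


LHSV = volumetric feed rate / catalyst volume
= 1454 L/h / 140 L
= 10.39 h^-1

10.39 h^-1


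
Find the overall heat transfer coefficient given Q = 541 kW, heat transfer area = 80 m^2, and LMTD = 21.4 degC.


From Q = U*A*LMTD, U = Q / (A * LMTD)
U = 541 / (80 * 21.4) = 541 / 1712 = 0.3160

0.3160 kW/(m^2*K)


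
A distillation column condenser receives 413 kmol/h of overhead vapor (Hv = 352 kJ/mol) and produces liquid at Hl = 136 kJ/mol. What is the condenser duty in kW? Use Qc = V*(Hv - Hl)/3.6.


Qc = 413 * (352 - 136) / 3.6 = 413 * 216 / 3.6 = 24780

24780 kW


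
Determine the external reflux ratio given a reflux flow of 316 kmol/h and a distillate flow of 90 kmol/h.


Reflux ratio definition: R = L / D (liquid returned / distillate withdrawn)
L = 316 kmol/h, D = 90 kmol/h
R = 316 / 90 = 3.511

3.511


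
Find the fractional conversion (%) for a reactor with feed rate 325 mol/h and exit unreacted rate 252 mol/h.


X = (F_in - F_out) / F_in * 100
Moles reacted = 325 - 252 = 73
X = 73 / 325 * 100
= 0.2246 * 100
= 22.46 %

22.46 %


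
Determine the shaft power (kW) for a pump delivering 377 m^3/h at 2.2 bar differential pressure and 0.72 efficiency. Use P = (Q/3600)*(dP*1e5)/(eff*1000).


Q = 377 / 3600 = 0.104722 m^3/s
P = 0.104722 * (2.2 * 1e5) / 0.72 / 1000 = 32.00

32.00 kW


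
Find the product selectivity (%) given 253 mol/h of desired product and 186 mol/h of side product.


Selectivity = desired / (desired + undesired) * 100
Total products = 253 + 186 = 439 mol/h
S = 253 / 439 * 100
= 0.5763 * 100
= 57.63 %

57.63 %


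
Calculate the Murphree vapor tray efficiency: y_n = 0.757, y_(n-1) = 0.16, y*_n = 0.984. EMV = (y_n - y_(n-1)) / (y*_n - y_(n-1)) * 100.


Murphree vapor efficiency: EMV = (y_n - y_(n-1)) / (y*_n - y_(n-1)) * 100
EMV = (0.757 - 0.16) / (0.984 - 0.16) * 100 = 0.597 / 0.824 * 100 = 72.45

72.45 %


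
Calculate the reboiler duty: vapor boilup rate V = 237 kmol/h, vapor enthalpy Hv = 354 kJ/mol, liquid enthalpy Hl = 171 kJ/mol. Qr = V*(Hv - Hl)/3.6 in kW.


Qr = 237 * (354 - 171) / 3.6 = 237 * 183 / 3.6 = 12050

12050 kW


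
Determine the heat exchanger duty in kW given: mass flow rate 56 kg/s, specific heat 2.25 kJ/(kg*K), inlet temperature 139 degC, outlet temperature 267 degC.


Q = m_dot * cp * delta_T
delta_T = 267 - 139 = 128 K
Q = 56 * 2.25 * 128
= 126 * 128
= 16128 kW

16128 kW


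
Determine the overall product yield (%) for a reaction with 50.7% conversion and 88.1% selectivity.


Overall yield = conversion (%) * selectivity (%) / 100
Conversion = 50.7%, Selectivity = 88.1%
Y = 50.7 * 88.1 / 100
= 44.6667 %

44.6667 %


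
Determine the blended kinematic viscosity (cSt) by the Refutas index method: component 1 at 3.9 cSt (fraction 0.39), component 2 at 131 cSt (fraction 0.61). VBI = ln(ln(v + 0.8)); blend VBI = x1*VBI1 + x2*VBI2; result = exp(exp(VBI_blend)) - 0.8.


Refutas method: VBN_i = 14.534*ln(ln(visc_i + 0.8)) + 10.975, blended linearly by mass fraction; since VBN is linear in VBI_i = ln(ln(visc_i + 0.8)) and the fractions sum to 1, blend VBI directly: visc = exp(exp(VBI_blend)) - 0.8
VBI_1 = ln(ln(3.9 + 0.8)) = 0.436681
VBI_2 = ln(ln(131 + 0.8)) = 1.58541
VBI_blend = 0.39 * 0.436681 + 0.61 * 1.58541 = 1.13741
visc_blend = exp(exp(1.13741)) - 0.8 = 21.82

21.82 cSt


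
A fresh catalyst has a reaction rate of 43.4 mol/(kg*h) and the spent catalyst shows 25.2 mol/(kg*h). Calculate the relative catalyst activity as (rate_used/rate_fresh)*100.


Activity (%) = (rate_used / rate_fresh) * 100
rate_used = 25.2, rate_fresh = 43.4
= (25.2 / 43.4) * 100
= 0.5806 * 100 = 58.06

58.06 %


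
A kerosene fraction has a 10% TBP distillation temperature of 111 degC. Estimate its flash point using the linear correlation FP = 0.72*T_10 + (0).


FP = 0.72 * 111 + (0) = 79.92

79.92 degC


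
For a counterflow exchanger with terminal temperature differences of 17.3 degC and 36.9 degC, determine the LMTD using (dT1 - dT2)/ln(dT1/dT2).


LMTD = (dT1 - dT2) / ln(dT1/dT2)
= (17.3 - 36.9) / ln(17.3 / 36.9) = -19.6 / -0.757505 = 25.87

25.87 degC


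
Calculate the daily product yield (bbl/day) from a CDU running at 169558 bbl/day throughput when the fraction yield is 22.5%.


Crude throughput = 169558 bbl/day
Fraction yield = 22.5%
yield = throughput * fraction / 100
yield = 169558 * 22.5 / 100 = 38150.55

38150.55 bbl/day


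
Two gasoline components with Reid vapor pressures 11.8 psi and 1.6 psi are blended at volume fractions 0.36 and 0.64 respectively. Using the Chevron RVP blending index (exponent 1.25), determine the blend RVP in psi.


Chevron index: RVP_blend = (sum xi*RVPi^1.25)^(1/1.25)
RVP^1.25 terms: 0.36 * 11.8^1.25 + 0.64 * 1.6^1.25 = 9.02494
RVP_blend = 9.02494^(1/1.25) = 5.812

5.812 psi


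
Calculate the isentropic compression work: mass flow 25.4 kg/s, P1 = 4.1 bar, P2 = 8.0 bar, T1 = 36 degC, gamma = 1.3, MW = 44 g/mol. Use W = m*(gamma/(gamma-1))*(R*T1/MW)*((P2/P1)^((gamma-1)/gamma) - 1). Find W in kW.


Isentropic work: W = m*(gamma/(gamma-1))*(R*T1/MW)*((P2/P1)^((gamma-1)/gamma) - 1)
T1 = 36 + 273.15 = 309.15 K
Pressure ratio = 8.0 / 4.1 = 1.95122
Exponent = (1.3 - 1)/1.3 = 0.230769
(P2/P1)^exp - 1 = 1.95122^0.230769 - 1 = 0.166793
W = 25.4 * 1.3 / 0.3 * 8.314 * 309.15 / 44 * 0.166793 = 1072

1072 kW


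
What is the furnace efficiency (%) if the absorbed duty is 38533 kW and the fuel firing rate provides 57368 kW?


Furnace efficiency = Q_absorbed / Q_fuel * 100
= 38533 / 57368 * 100 = 67.17

67.17 %


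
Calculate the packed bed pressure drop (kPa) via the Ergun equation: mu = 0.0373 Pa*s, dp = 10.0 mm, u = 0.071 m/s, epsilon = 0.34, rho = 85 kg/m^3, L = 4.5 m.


dp = 10.0 mm = 0.01 m
Viscous term = 150*0.0373*0.071*(1-0.34)^2 / (0.01^2*0.34^3) = 44026
Inertial term = 1.75*85*0.071^2*(1-0.34) / (0.01*0.34^3) = 1259.16
dP/L = 44026 + 1259.16 = 45285.2 Pa/m
dP = 45285.2 * 4.5 / 1000 = 203.8 kPa

203.8 kPa


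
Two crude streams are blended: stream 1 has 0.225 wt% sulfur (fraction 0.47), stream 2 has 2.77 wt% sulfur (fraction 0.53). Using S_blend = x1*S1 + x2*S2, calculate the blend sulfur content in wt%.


Linear sulfur blending: S_blend = x1*S1 + x2*S2
Contribution 1: 0.47 * 0.225 = 0.10575 wt%
Contribution 2: 0.53 * 2.77 = 1.4681 wt%
S_blend = 0.10575 + 1.4681 = 1.57385

1.57385 wt%


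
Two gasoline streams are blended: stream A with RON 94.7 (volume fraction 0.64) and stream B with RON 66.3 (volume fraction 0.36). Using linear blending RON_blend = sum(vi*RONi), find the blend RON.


Linear blending: RON_blend = sum(vi * RONi)
Contribution 1: 0.64 * 94.7 = 60.608
Contribution 2: 0.36 * 66.3 = 23.868
RON_blend = 60.608 + 23.868 = 84.476

84.476


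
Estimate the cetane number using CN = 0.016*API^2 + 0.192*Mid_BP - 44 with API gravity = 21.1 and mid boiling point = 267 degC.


CN = 0.016 * 21.1^2 + 0.192 * 267 - 44
CN = 7.12336 + 51.264 - 44 = 14.38736

14.38736


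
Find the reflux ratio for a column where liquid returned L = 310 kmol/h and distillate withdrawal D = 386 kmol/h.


Reflux ratio definition: R = L / D (liquid returned / distillate withdrawn)
L = 310 kmol/h, D = 386 kmol/h
R = 310 / 386 = 0.8031

0.8031


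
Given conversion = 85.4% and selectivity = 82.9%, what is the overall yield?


Overall yield = conversion (%) * selectivity (%) / 100
Conversion = 85.4%, Selectivity = 82.9%
Y = 85.4 * 82.9 / 100
= 70.7966 %

70.7966 %


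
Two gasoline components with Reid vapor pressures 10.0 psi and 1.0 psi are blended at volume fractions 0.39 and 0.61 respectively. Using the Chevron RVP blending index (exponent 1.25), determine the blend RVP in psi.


Chevron index: RVP_blend = (sum xi*RVPi^1.25)^(1/1.25)
RVP^1.25 terms: 0.39 * 10.0^1.25 + 0.61 * 1.0^1.25 = 7.54529
RVP_blend = 7.54529^(1/1.25) = 5.037

5.037 psi


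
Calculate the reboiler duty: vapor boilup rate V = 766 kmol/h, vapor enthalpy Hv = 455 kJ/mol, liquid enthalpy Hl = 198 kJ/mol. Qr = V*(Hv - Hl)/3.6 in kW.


Qr = 766 * (455 - 198) / 3.6 = 766 * 257 / 3.6 = 54680

54680 kW


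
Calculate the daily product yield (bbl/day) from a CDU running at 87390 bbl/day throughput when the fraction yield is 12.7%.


Crude throughput = 87390 bbl/day
Fraction yield = 12.7%
yield = throughput * fraction / 100
yield = 87390 * 12.7 / 100 = 11098.53

11098.53 bbl/day


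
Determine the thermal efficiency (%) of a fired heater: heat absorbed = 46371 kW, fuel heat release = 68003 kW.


Furnace efficiency = Q_absorbed / Q_fuel * 100
= 46371 / 68003 * 100 = 68.19

68.19 %


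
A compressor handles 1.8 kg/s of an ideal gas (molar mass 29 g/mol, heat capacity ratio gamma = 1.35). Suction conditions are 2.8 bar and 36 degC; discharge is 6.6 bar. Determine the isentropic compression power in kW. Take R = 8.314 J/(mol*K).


Isentropic work: W = m*(gamma/(gamma-1))*(R*T1/MW)*((P2/P1)^((gamma-1)/gamma) - 1)
T1 = 36 + 273.15 = 309.15 K
Pressure ratio = 6.6 / 2.8 = 2.35714
Exponent = (1.35 - 1)/1.35 = 0.259259
(P2/P1)^exp - 1 = 2.35714^0.259259 - 1 = 0.248948
W = 1.8 * 1.35 / 0.35 * 8.314 * 309.15 / 29 * 0.248948 = 153.2

153.2 kW


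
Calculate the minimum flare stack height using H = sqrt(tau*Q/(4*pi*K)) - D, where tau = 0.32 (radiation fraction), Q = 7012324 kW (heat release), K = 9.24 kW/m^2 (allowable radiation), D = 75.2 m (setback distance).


tau*Q/(4*pi*K) = 0.32 * 7012324 / (4 * pi * 9.24) = 19325.5
sqrt(19325.5) = 139.016
H = 139.016 - 75.2 = 63.82

63.82 m


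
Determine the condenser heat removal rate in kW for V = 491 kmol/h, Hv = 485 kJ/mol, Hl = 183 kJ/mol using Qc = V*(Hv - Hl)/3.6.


Qc = 491 * (485 - 183) / 3.6 = 491 * 302 / 3.6 = 41190

41190 kW


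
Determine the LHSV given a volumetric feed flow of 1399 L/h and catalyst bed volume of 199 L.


LHSV = volumetric feed rate / catalyst volume
= 1399 L/h / 199 L
= 7.030 h^-1

7.030 h^-1


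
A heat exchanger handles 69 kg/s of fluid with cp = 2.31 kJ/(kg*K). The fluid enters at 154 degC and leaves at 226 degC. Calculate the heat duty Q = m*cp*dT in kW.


Q = m_dot * cp * delta_T
delta_T = 226 - 154 = 72 K
Q = 69 * 2.31 * 72
= 159.39 * 72
= 11476.08 kW

11476.08 kW


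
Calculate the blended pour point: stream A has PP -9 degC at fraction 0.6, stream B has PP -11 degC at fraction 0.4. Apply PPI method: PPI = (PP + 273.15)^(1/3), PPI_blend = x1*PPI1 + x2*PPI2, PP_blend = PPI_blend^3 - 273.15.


PPI_1 = (-9 + 273.15)^(1/3) = 6.416283
PPI_2 = (-11 + 273.15)^(1/3) = 6.400049
PPI_blend = 0.6 * 6.416283 + 0.4 * 6.400049 = 6.409789
PP_blend = 6.409789^3 - 273.15 = 263.3487 - 273.15 = -9.8

-9.8 degC


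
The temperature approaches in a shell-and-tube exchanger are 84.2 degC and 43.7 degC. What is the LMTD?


LMTD = (dT1 - dT2) / ln(dT1/dT2)
= (84.2 - 43.7) / ln(84.2 / 43.7) = 40.5 / 0.655847 = 61.75

61.75 degC


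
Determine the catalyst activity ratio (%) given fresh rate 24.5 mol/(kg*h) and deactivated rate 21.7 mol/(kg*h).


Activity (%) = (rate_used / rate_fresh) * 100
rate_used = 21.7, rate_fresh = 24.5
= (21.7 / 24.5) * 100
= 0.8857 * 100 = 88.57

88.57 %


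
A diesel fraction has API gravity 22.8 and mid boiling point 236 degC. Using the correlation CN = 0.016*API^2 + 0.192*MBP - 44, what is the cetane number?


CN = 0.016 * 22.8^2 + 0.192 * 236 - 44
CN = 8.31744 + 45.312 - 44 = 9.62944

9.62944


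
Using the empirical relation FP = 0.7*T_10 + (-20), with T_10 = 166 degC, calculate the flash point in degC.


FP = 0.7 * 166 + (-20) = 96.2

96.2 degC


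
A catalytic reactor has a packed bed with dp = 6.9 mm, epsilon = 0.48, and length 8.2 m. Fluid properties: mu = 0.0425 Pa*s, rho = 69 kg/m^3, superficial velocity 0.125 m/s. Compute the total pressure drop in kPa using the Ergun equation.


dp = 6.9 mm = 0.0069 m
Viscous term = 150*0.0425*0.125*(1-0.48)^2 / (0.0069^2*0.48^3) = 40923.7
Inertial term = 1.75*69*0.125^2*(1-0.48) / (0.0069*0.48^3) = 1285.69
dP/L = 40923.7 + 1285.69 = 42209.4 Pa/m
dP = 42209.4 * 8.2 / 1000 = 346.1 kPa

346.1 kPa


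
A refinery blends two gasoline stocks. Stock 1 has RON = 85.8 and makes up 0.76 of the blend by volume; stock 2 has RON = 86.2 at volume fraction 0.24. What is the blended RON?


Linear blending: RON_blend = sum(vi * RONi)
Contribution 1: 0.76 * 85.8 = 65.208
Contribution 2: 0.24 * 86.2 = 20.688
RON_blend = 65.208 + 20.688 = 85.896

85.896


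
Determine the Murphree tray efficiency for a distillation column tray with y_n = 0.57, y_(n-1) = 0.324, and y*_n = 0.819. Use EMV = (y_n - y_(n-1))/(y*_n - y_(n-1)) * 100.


Murphree vapor efficiency: EMV = (y_n - y_(n-1)) / (y*_n - y_(n-1)) * 100
EMV = (0.57 - 0.324) / (0.819 - 0.324) * 100 = 0.246 / 0.495 * 100 = 49.70

49.70 %


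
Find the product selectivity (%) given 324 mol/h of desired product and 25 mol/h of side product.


Selectivity = desired / (desired + undesired) * 100
Total products = 324 + 25 = 349 mol/h
S = 324 / 349 * 100
= 0.9284 * 100
= 92.84 %

92.84 %


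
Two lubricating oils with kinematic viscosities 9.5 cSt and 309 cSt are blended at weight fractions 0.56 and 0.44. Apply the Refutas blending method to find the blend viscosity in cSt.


Refutas method: VBN_i = 14.534*ln(ln(visc_i + 0.8)) + 10.975, blended linearly by mass fraction; since VBN is linear in VBI_i = ln(ln(visc_i + 0.8)) and the fractions sum to 1, blend VBI directly: visc = exp(exp(VBI_blend)) - 0.8
VBI_1 = ln(ln(9.5 + 0.8)) = 0.846788
VBI_2 = ln(ln(309 + 0.8)) = 1.74675
VBI_blend = 0.56 * 0.846788 + 0.44 * 1.74675 = 1.24277
visc_blend = exp(exp(1.24277)) - 0.8 = 31.18

31.18 cSt


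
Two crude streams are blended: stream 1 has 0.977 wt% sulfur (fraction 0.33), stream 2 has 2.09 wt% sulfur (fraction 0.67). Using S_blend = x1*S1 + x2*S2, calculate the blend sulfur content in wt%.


Linear sulfur blending: S_blend = x1*S1 + x2*S2
Contribution 1: 0.33 * 0.977 = 0.32241 wt%
Contribution 2: 0.67 * 2.09 = 1.4003 wt%
S_blend = 0.32241 + 1.4003 = 1.72271

1.72271 wt%


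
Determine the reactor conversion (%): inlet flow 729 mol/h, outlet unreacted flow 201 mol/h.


X = (F_in - F_out) / F_in * 100
Moles reacted = 729 - 201 = 528
X = 528 / 729 * 100
= 0.7243 * 100
= 72.43 %

72.43 %


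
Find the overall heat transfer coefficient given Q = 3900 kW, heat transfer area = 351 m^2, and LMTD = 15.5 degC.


From Q = U*A*LMTD, U = Q / (A * LMTD)
U = 3900 / (351 * 15.5) = 3900 / 5440.5 = 0.7168

0.7168 kW/(m^2*K)


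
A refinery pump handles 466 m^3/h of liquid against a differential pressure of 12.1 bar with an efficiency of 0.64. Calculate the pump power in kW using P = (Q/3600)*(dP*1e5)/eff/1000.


Q = 466 / 3600 = 0.129444 m^3/s
P = 0.129444 * (12.1 * 1e5) / 0.64 / 1000 = 244.7

244.7 kW


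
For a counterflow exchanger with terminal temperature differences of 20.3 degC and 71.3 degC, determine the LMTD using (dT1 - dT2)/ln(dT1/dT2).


LMTD = (dT1 - dT2) / ln(dT1/dT2)
= (20.3 - 71.3) / ln(20.3 / 71.3) = -51 / -1.25628 = 40.60

40.60 degC


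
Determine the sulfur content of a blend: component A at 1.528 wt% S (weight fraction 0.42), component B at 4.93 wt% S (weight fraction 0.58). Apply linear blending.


Linear sulfur blending: S_blend = x1*S1 + x2*S2
Contribution 1: 0.42 * 1.528 = 0.64176 wt%
Contribution 2: 0.58 * 4.93 = 2.8594 wt%
S_blend = 0.64176 + 2.8594 = 3.50116

3.50116 wt%


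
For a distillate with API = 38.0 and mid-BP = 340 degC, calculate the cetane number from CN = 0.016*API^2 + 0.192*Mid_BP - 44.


CN = 0.016 * 38.0^2 + 0.192 * 340 - 44
CN = 23.104 + 65.28 - 44 = 44.384

44.384


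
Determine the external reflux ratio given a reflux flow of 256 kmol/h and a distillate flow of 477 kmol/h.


Reflux ratio definition: R = L / D (liquid returned / distillate withdrawn)
L = 256 kmol/h, D = 477 kmol/h
R = 256 / 477 = 0.5367

0.5367


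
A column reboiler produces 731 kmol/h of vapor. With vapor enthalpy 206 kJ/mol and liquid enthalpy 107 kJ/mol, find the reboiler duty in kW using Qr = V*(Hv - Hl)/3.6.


Qr = 731 * (206 - 107) / 3.6 = 731 * 99 / 3.6 = 20100

20100 kW


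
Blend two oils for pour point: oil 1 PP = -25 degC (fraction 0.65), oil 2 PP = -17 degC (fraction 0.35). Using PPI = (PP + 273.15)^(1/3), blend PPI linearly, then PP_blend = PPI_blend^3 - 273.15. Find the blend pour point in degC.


PPI_1 = (-25 + 273.15)^(1/3) = 6.284028
PPI_2 = (-17 + 273.15)^(1/3) = 6.350844
PPI_blend = 0.65 * 6.284028 + 0.35 * 6.350844 = 6.307414
PP_blend = 6.307414^3 - 273.15 = 250.9308 - 273.15 = -22.22

-22.22 degC


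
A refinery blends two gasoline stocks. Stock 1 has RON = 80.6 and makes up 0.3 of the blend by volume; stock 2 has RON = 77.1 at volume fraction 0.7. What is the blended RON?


Linear blending: RON_blend = sum(vi * RONi)
Contribution 1: 0.3 * 80.6 = 24.18
Contribution 2: 0.7 * 77.1 = 53.97
RON_blend = 24.18 + 53.97 = 78.15

78.15


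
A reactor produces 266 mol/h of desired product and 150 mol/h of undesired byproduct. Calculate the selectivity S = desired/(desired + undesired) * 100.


Selectivity = desired / (desired + undesired) * 100
Total products = 266 + 150 = 416 mol/h
S = 266 / 416 * 100
= 0.6394 * 100
= 63.94 %

63.94 %


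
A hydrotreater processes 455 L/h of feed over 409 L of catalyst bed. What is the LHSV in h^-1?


LHSV = volumetric feed rate / catalyst volume
= 455 L/h / 409 L
= 1.112 h^-1

1.112 h^-1


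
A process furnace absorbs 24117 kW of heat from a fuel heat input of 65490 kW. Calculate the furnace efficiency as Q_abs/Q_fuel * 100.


Furnace efficiency = Q_absorbed / Q_fuel * 100
= 24117 / 65490 * 100 = 36.83

36.83 %


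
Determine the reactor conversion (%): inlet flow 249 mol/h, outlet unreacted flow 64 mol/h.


X = (F_in - F_out) / F_in * 100
Moles reacted = 249 - 64 = 185
X = 185 / 249 * 100
= 0.7430 * 100
= 74.30 %

74.30 %


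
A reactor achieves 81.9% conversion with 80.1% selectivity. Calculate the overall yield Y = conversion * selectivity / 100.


Overall yield = conversion (%) * selectivity (%) / 100
Conversion = 81.9%, Selectivity = 80.1%
Y = 81.9 * 80.1 / 100
= 65.6019 %

65.6019 %


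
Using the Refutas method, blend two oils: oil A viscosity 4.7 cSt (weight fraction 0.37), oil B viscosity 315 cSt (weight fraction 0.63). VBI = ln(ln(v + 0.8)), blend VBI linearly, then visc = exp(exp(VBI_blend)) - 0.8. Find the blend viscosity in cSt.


Refutas method: VBN_i = 14.534*ln(ln(visc_i + 0.8)) + 10.975, blended linearly by mass fraction; since VBN is linear in VBI_i = ln(ln(visc_i + 0.8)) and the fractions sum to 1, blend VBI directly: visc = exp(exp(VBI_blend)) - 0.8
VBI_1 = ln(ln(4.7 + 0.8)) = 0.533417
VBI_2 = ln(ln(315 + 0.8)) = 1.75009
VBI_blend = 0.37 * 0.533417 + 0.63 * 1.75009 = 1.29992
visc_blend = exp(exp(1.29992)) - 0.8 = 38.41

38.41 cSt


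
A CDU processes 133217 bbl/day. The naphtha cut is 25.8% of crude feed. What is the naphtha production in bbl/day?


Crude throughput = 133217 bbl/day
Fraction yield = 25.8%
yield = throughput * fraction / 100
yield = 133217 * 25.8 / 100 = 34369.986

34369.986 bbl/day


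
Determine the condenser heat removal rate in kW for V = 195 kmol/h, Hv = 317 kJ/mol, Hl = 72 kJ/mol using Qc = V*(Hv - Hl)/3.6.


Qc = 195 * (317 - 72) / 3.6 = 195 * 245 / 3.6 = 13270

13270 kW


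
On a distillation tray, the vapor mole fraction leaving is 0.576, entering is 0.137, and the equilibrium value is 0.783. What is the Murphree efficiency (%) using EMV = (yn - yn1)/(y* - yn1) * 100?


Murphree vapor efficiency: EMV = (y_n - y_(n-1)) / (y*_n - y_(n-1)) * 100
EMV = (0.576 - 0.137) / (0.783 - 0.137) * 100 = 0.439 / 0.646 * 100 = 67.96

67.96 %


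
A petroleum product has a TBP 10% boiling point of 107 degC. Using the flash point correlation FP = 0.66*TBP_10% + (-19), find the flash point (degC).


FP = 0.66 * 107 + (-19) = 51.62

51.62 degC


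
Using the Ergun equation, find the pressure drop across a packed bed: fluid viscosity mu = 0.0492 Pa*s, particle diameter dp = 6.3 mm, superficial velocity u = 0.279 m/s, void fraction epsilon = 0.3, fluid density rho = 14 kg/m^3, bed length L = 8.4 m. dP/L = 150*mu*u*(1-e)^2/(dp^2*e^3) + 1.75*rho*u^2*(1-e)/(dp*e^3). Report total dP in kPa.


dp = 6.3 mm = 0.0063 m
Viscous term = 150*0.0492*0.279*(1-0.3)^2 / (0.0063^2*0.3^3) = 941481
Inertial term = 1.75*14*0.279^2*(1-0.3) / (0.0063*0.3^3) = 7848.17
dP/L = 941481 + 7848.17 = 949329 Pa/m
dP = 949329 * 8.4 / 1000 = 7974 kPa

7974 kPa


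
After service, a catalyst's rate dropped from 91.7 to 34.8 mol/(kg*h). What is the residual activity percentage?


Activity (%) = (rate_used / rate_fresh) * 100
rate_used = 34.8, rate_fresh = 91.7
= (34.8 / 91.7) * 100
= 0.3795 * 100 = 37.95

37.95 %


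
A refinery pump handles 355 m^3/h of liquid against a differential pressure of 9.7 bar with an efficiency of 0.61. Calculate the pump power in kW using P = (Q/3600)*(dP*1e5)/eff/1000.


Q = 355 / 3600 = 0.0986111 m^3/s
P = 0.0986111 * (9.7 * 1e5) / 0.61 / 1000 = 156.8

156.8 kW


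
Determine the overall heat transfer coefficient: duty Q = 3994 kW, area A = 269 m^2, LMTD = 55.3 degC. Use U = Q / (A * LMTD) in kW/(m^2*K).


From Q = U*A*LMTD, U = Q / (A * LMTD)
U = 3994 / (269 * 55.3) = 3994 / 14875.7 = 0.2685

0.2685 kW/(m^2*K)


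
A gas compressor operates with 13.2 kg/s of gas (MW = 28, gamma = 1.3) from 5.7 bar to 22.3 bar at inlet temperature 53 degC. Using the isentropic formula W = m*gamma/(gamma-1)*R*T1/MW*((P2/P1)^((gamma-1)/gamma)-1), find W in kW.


Isentropic work: W = m*(gamma/(gamma-1))*(R*T1/MW)*((P2/P1)^((gamma-1)/gamma) - 1)
T1 = 53 + 273.15 = 326.15 K
Pressure ratio = 22.3 / 5.7 = 3.91228
Exponent = (1.3 - 1)/1.3 = 0.230769
(P2/P1)^exp - 1 = 3.91228^0.230769 - 1 = 0.369981
W = 13.2 * 1.3 / 0.3 * 8.314 * 326.15 / 28 * 0.369981 = 2049

2049 kW


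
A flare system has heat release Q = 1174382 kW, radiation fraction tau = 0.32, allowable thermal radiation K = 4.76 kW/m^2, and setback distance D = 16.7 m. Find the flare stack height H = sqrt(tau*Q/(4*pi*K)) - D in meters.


tau*Q/(4*pi*K) = 0.32 * 1174382 / (4 * pi * 4.76) = 6282.65
sqrt(6282.65) = 79.2632
H = 79.2632 - 16.7 = 62.56

62.56 m


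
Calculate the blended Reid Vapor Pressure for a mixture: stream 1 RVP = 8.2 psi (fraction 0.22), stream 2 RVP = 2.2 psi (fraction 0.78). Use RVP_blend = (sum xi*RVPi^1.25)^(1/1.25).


Chevron index: RVP_blend = (sum xi*RVPi^1.25)^(1/1.25)
RVP^1.25 terms: 0.22 * 8.2^1.25 + 0.78 * 2.2^1.25 = 5.14263
RVP_blend = 5.14263^(1/1.25) = 3.706

3.706 psi


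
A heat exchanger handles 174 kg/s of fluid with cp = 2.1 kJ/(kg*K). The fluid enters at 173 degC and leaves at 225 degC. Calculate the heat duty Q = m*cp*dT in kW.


Q = m_dot * cp * delta_T
delta_T = 225 - 173 = 52 K
Q = 174 * 2.1 * 52
= 365.4 * 52
= 19000.8 kW

19000.8 kW


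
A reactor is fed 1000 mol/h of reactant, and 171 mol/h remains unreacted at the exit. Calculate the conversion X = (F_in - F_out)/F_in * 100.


X = (F_in - F_out) / F_in * 100
Moles reacted = 1000 - 171 = 829
X = 829 / 1000 * 100
= 0.8290 * 100
= 82.90 %

82.90 %


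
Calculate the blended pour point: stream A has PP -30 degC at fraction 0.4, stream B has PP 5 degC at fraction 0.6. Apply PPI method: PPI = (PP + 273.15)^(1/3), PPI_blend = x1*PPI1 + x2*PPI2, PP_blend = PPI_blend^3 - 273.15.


PPI_1 = (-30 + 273.15)^(1/3) = 6.241535
PPI_2 = (5 + 273.15)^(1/3) = 6.527693
PPI_blend = 0.4 * 6.241535 + 0.6 * 6.527693 = 6.41323
PP_blend = 6.41323^3 - 273.15 = 263.7731 - 273.15 = -9.38

-9.38 degC


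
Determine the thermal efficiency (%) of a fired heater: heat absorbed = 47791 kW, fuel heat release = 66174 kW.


Furnace efficiency = Q_absorbed / Q_fuel * 100
= 47791 / 66174 * 100 = 72.22

72.22 %
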